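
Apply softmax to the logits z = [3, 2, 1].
p = [0.6652, 0.2447, 0.09]

exp(z) = [20.09, 7.389, 2.718]
Sum = 30.19
p = [0.6652, 0.2447, 0.09]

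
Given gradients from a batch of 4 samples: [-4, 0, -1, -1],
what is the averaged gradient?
Average gradient = -1.5

Average = (1/4)(-4 + 0 + -1 + -1) = -6/4 = -1.5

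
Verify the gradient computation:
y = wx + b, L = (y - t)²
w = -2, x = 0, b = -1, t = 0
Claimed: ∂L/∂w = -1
Incorrect

y = (-2)(0) + -1 = -1
∂L/∂y = 2(y - t) = 2(-1 - 0) = -2
∂y/∂w = x = 0
∂L/∂w = -2 × 0 = 0

Claimed value: -1
Incorrect: The correct gradient is 0.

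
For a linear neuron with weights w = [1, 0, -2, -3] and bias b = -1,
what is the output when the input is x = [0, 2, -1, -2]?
y = 7

y = (1)(0) + (0)(2) + (-2)(-1) + (-3)(-2) + -1 = 7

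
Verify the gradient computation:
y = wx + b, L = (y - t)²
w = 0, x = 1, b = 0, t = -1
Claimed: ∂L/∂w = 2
Correct

y = (0)(1) + 0 = 0
∂L/∂y = 2(y - t) = 2(0 - -1) = 2
∂y/∂w = x = 1
∂L/∂w = 2 × 1 = 2

Claimed value: 2
Correct: The correct gradient is 2.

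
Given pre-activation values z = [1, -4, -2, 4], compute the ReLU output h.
h = [1, 0, 0, 4]

ReLU applied element-wise: max(0,1)=1, max(0,-4)=0, max(0,-2)=0, max(0,4)=4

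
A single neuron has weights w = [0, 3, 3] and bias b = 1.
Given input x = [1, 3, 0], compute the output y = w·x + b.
y = 10

y = (0)(1) + (3)(3) + (3)(0) + 1 = 10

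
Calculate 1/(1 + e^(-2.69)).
0.9364

sigmoid(2.69) = 1/(1 + e^(-2.69)) = 1/(1 + 0.06788) = 0.9364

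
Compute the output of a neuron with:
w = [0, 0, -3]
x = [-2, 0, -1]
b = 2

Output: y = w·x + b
y = 5

y = (0)(-2) + (0)(0) + (-3)(-1) + 2 = 5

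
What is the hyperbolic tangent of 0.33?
0.3185

tanh(0.33) = (e^(0.33) - e^(-0.33))/(e^(0.33) + e^(-0.33)) = 0.3185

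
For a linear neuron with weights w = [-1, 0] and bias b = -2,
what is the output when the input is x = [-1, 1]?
y = -1

y = (-1)(-1) + (0)(1) + -2 = -1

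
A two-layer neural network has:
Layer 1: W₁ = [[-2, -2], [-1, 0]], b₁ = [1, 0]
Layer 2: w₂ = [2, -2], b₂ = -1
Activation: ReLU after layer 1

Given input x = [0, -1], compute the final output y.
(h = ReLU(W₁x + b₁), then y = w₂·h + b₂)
y = 5

Layer 1 pre-activation: z₁ = [3, 0]
After ReLU: h = [3, 0]
Layer 2 output: y = 2×3 + -2×0 + -1 = 5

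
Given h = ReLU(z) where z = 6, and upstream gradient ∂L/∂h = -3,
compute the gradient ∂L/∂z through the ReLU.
∂L/∂z = -3

h = ReLU(6) = 6
Since z > 0: ∂h/∂z = 1
∂L/∂z = ∂L/∂h · ∂h/∂z = -3 × 1 = -3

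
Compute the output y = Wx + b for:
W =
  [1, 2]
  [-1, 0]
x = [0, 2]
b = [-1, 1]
y = [3, 1]

Wx = [1×0 + 2×2, -1×0 + 0×2]
   = [4, 0]
y = Wx + b = [4 + -1, 0 + 1] = [3, 1]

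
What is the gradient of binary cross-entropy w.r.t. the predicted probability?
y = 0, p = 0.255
∂L/∂p = 1.342

∂L/∂p = -y/p + (1-y)/(1-p) = 0 + 1/0.745 = 1.342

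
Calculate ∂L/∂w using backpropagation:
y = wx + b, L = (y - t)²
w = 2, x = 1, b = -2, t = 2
∂L/∂w = -4

y = wx + b = (2)(1) + -2 = 0
∂L/∂y = 2(y - t) = 2(0 - 2) = -4
∂y/∂w = x = 1
∂L/∂w = ∂L/∂y · ∂y/∂w = -4 × 1 = -4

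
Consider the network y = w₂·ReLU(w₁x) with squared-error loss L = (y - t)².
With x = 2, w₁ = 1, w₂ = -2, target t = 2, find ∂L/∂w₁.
∂L/∂w₁ = 48

Forward pass:
z = w₁x = 1×2 = 2
h = ReLU(2) = 2
y = w₂h = -2×2 = -4

Backward pass:
∂L/∂y = 2(y - t) = 2(-4 - 2) = -12
∂y/∂h = w₂ = -2
∂h/∂z = 1 (ReLU derivative)
∂z/∂w₁ = x = 2

∂L/∂w₁ = -12 × -2 × 1 × 2 = 48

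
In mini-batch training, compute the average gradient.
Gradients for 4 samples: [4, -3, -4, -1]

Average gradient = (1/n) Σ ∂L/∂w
Average gradient = -1

Average = (1/4)(4 + -3 + -4 + -1) = -4/4 = -1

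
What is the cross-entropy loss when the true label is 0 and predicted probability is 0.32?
L = 0.3857

L = -0·log(0.32) - 1·log(0.68) = -log(0.68) = 0.3857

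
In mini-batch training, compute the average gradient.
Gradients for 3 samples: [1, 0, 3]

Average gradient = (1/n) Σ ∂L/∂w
Average gradient = 1.333

Average = (1/3)(1 + 0 + 3) = 4/3 = 1.333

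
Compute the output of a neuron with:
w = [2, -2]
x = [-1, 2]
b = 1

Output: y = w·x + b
y = -5

y = (2)(-1) + (-2)(2) + 1 = -5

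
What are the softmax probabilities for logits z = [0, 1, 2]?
p = [0.09, 0.2447, 0.6652]

exp(z) = [1, 2.718, 7.389]
Sum = 11.11
p = [0.09, 0.2447, 0.6652]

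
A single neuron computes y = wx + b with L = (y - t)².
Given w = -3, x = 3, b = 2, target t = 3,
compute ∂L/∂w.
∂L/∂w = -60

y = wx + b = (-3)(3) + 2 = -7
∂L/∂y = 2(y - t) = 2(-7 - 3) = -20
∂y/∂w = x = 3
∂L/∂w = ∂L/∂y · ∂y/∂w = -20 × 3 = -60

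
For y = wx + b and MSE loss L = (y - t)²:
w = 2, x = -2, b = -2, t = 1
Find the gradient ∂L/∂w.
∂L/∂w = 28

y = wx + b = (2)(-2) + -2 = -6
∂L/∂y = 2(y - t) = 2(-6 - 1) = -14
∂y/∂w = x = -2
∂L/∂w = ∂L/∂y · ∂y/∂w = -14 × -2 = 28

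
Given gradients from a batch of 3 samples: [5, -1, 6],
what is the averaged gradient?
Average gradient = 3.333

Average = (1/3)(5 + -1 + 6) = 10/3 = 3.333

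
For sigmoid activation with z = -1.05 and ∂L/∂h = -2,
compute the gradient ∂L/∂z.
∂L/∂z = -0.3841

σ(-1.05) = 0.2592
σ'(-1.05) = σ(-1.05)(1 - σ(-1.05)) = 0.2592 × 0.7408 = 0.192
∂L/∂z = ∂L/∂h · σ'(z) = -2 × 0.192 = -0.3841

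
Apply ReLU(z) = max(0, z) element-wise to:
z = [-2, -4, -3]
h = [0, 0, 0]

ReLU applied element-wise: max(0,-2)=0, max(0,-4)=0, max(0,-3)=0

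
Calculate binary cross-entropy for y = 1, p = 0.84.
L = 0.1744

L = -1·log(0.84) - 0·log(0.16) = -log(0.84) = 0.1744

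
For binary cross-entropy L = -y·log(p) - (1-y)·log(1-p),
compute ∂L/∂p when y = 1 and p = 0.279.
∂L/∂p = -3.584

∂L/∂p = -y/p + (1-y)/(1-p) = -1/0.279 + 0 = -3.584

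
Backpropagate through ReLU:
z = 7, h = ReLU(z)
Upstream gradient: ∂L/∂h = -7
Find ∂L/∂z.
∂L/∂z = -7

h = ReLU(7) = 7
Since z > 0: ∂h/∂z = 1
∂L/∂z = ∂L/∂h · ∂h/∂z = -7 × 1 = -7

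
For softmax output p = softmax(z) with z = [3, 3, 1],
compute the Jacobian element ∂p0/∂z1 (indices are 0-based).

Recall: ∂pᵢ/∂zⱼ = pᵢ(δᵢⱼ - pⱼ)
∂p0/∂z1 = -0.2193

p = softmax(z) = [0.4683, 0.4683, 0.06338]
p0 = 0.4683, p1 = 0.4683

∂p0/∂z1 = -p0 × p1 = -0.4683 × 0.4683 = -0.2193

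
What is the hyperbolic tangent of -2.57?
-0.9884

tanh(-2.57) = (e^(-2.57) - e^(2.57))/(e^(-2.57) + e^(2.57)) = -0.9884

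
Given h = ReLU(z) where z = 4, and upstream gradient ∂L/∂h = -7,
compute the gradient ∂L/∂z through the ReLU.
∂L/∂z = -7

h = ReLU(4) = 4
Since z > 0: ∂h/∂z = 1
∂L/∂z = ∂L/∂h · ∂h/∂z = -7 × 1 = -7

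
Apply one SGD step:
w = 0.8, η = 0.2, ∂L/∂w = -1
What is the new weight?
w_new = 1

w_new = w - η·∂L/∂w = 0.8 - 0.2×(-1) = 0.8 - (-0.2) = 1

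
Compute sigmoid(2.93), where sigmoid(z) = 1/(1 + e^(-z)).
0.9493

sigmoid(2.93) = 1/(1 + e^(-2.93)) = 1/(1 + 0.0534) = 0.9493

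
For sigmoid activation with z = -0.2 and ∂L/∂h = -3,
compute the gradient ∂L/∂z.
∂L/∂z = -0.7425

σ(-0.2) = 0.4502
σ'(-0.2) = σ(-0.2)(1 - σ(-0.2)) = 0.4502 × 0.5498 = 0.2475
∂L/∂z = ∂L/∂h · σ'(z) = -3 × 0.2475 = -0.7425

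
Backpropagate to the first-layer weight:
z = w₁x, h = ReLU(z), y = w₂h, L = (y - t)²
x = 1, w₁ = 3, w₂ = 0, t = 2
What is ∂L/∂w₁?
∂L/∂w₁ = 0

Forward pass:
z = w₁x = 3×1 = 3
h = ReLU(3) = 3
y = w₂h = 0×3 = 0

Backward pass:
∂L/∂y = 2(y - t) = 2(0 - 2) = -4
∂y/∂h = w₂ = 0
∂h/∂z = 1 (ReLU derivative)
∂z/∂w₁ = x = 1

∂L/∂w₁ = -4 × 0 × 1 × 1 = 0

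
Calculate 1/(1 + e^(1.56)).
0.1736

sigmoid(-1.56) = 1/(1 + e^(1.56)) = 1/(1 + 4.759) = 0.1736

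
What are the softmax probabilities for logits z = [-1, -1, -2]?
p = [0.4223, 0.4223, 0.1554]

exp(z) = [0.3679, 0.3679, 0.1353]
Sum = 0.8711
p = [0.4223, 0.4223, 0.1554]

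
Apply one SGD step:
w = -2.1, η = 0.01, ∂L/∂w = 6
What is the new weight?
w_new = -2.16

w_new = w - η·∂L/∂w = -2.1 - 0.01×(6) = -2.1 - (0.06) = -2.16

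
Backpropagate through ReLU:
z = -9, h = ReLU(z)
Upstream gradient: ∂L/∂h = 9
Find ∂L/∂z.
∂L/∂z = 0

h = ReLU(-9) = 0
Since z < 0: ∂h/∂z = 0
∂L/∂z = ∂L/∂h · ∂h/∂z = 9 × 0 = 0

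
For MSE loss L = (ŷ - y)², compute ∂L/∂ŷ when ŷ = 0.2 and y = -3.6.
∂L/∂ŷ = 7.6

∂L/∂ŷ = 2(ŷ - y) = 2(0.2 - -3.6) = 2(3.8) = 7.6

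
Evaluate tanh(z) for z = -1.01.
-0.7658

tanh(-1.01) = (e^(-1.01) - e^(1.01))/(e^(-1.01) + e^(1.01)) = -0.7658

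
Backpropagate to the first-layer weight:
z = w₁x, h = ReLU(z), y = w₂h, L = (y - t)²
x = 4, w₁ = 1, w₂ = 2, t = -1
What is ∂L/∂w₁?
∂L/∂w₁ = 144

Forward pass:
z = w₁x = 1×4 = 4
h = ReLU(4) = 4
y = w₂h = 2×4 = 8

Backward pass:
∂L/∂y = 2(y - t) = 2(8 - -1) = 18
∂y/∂h = w₂ = 2
∂h/∂z = 1 (ReLU derivative)
∂z/∂w₁ = x = 4

∂L/∂w₁ = 18 × 2 × 1 × 4 = 144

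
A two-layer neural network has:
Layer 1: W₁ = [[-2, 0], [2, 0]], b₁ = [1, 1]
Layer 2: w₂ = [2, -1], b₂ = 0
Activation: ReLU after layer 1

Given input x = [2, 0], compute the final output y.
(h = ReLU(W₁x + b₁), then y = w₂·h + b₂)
y = -5

Layer 1 pre-activation: z₁ = [-3, 5]
After ReLU: h = [0, 5]
Layer 2 output: y = 2×0 + -1×5 + 0 = -5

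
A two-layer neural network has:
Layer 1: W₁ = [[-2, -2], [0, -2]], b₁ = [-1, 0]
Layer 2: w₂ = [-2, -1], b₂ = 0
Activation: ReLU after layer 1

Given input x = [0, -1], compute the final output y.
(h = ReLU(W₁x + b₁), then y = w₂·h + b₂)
y = -4

Layer 1 pre-activation: z₁ = [1, 2]
After ReLU: h = [1, 2]
Layer 2 output: y = -2×1 + -1×2 + 0 = -4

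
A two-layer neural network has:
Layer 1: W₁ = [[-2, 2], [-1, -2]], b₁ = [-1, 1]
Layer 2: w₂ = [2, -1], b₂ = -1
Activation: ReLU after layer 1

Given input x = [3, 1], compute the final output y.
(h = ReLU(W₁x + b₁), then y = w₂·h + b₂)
y = -1

Layer 1 pre-activation: z₁ = [-5, -4]
After ReLU: h = [0, 0]
Layer 2 output: y = 2×0 + -1×0 + -1 = -1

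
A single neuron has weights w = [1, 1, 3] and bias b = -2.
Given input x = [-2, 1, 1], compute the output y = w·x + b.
y = 0

y = (1)(-2) + (1)(1) + (3)(1) + -2 = 0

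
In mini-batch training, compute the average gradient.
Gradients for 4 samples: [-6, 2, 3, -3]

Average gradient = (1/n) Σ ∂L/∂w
Average gradient = -1

Average = (1/4)(-6 + 2 + 3 + -3) = -4/4 = -1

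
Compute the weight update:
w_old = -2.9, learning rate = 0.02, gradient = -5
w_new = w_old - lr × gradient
w_new = -2.8

w_new = w - η·∂L/∂w = -2.9 - 0.02×(-5) = -2.9 - (-0.1) = -2.8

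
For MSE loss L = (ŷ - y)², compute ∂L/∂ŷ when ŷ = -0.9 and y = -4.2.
∂L/∂ŷ = 6.6

∂L/∂ŷ = 2(ŷ - y) = 2(-0.9 - -4.2) = 2(3.3) = 6.6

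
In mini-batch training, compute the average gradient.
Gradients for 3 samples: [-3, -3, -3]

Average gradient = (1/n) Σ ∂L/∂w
Average gradient = -3

Average = (1/3)(-3 + -3 + -3) = -9/3 = -3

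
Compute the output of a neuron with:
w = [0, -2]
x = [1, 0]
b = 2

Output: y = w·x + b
y = 2

y = (0)(1) + (-2)(0) + 2 = 2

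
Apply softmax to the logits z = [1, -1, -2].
p = [0.8438, 0.1142, 0.042]

exp(z) = [2.718, 0.3679, 0.1353]
Sum = 3.221
p = [0.8438, 0.1142, 0.042]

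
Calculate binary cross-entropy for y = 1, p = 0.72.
L = 0.3285

L = -1·log(0.72) - 0·log(0.28) = -log(0.72) = 0.3285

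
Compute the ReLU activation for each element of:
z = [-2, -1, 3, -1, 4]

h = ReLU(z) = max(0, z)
h = [0, 0, 3, 0, 4]

ReLU applied element-wise: max(0,-2)=0, max(0,-1)=0, max(0,3)=3, max(0,-1)=0, max(0,4)=4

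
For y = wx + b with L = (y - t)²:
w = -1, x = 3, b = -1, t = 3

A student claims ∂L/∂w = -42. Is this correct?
Correct

y = (-1)(3) + -1 = -4
∂L/∂y = 2(y - t) = 2(-4 - 3) = -14
∂y/∂w = x = 3
∂L/∂w = -14 × 3 = -42

Claimed value: -42
Correct: The correct gradient is -42.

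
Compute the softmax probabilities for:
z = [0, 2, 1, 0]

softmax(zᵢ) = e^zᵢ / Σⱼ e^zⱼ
p = [0.0826, 0.6103, 0.2245, 0.0826]

exp(z) = [1, 7.389, 2.718, 1]
Sum = 12.11
p = [0.0826, 0.6103, 0.2245, 0.0826]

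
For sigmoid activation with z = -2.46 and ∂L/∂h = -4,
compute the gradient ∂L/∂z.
∂L/∂z = -0.2901

σ(-2.46) = 0.07871
σ'(-2.46) = σ(-2.46)(1 - σ(-2.46)) = 0.07871 × 0.9213 = 0.07252
∂L/∂z = ∂L/∂h · σ'(z) = -4 × 0.07252 = -0.2901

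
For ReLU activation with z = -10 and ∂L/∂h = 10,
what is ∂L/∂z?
∂L/∂z = 0

h = ReLU(-10) = 0
Since z < 0: ∂h/∂z = 0
∂L/∂z = ∂L/∂h · ∂h/∂z = 10 × 0 = 0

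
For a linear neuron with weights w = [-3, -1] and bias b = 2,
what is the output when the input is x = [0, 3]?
y = -1

y = (-3)(0) + (-1)(3) + 2 = -1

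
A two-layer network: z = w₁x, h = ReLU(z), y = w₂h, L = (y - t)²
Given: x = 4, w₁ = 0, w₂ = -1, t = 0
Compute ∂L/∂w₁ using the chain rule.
∂L/∂w₁ = 0

Forward pass:
z = w₁x = 0×4 = 0
h = ReLU(0) = 0
y = w₂h = -1×0 = 0

Backward pass:
∂L/∂y = 2(y - t) = 2(0 - 0) = 0
∂y/∂h = w₂ = -1
∂h/∂z = 0 (ReLU derivative)
∂z/∂w₁ = x = 4

∂L/∂w₁ = 0 × -1 × 0 × 4 = 0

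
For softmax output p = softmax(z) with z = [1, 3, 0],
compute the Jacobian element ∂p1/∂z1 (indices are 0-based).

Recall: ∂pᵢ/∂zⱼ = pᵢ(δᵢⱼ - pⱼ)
∂p1/∂z1 = 0.1318

p = softmax(z) = [0.1142, 0.8438, 0.04201]
p1 = 0.8438

∂p1/∂z1 = p1(1 - p1) = 0.8438 × (1 - 0.8438) = 0.1318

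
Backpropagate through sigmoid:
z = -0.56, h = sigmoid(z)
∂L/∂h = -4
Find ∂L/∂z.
∂L/∂z = -0.9255

σ(-0.56) = 0.3635
σ'(-0.56) = σ(-0.56)(1 - σ(-0.56)) = 0.3635 × 0.6365 = 0.2314
∂L/∂z = ∂L/∂h · σ'(z) = -4 × 0.2314 = -0.9255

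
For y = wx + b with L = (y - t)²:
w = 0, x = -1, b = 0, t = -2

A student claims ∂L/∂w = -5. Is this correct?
Incorrect

y = (0)(-1) + 0 = 0
∂L/∂y = 2(y - t) = 2(0 - -2) = 4
∂y/∂w = x = -1
∂L/∂w = 4 × -1 = -4

Claimed value: -5
Incorrect: The correct gradient is -4.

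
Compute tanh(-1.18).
-0.8275

tanh(-1.18) = (e^(-1.18) - e^(1.18))/(e^(-1.18) + e^(1.18)) = -0.8275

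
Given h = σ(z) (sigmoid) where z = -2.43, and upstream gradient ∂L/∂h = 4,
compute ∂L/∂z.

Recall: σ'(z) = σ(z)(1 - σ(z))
∂L/∂z = 0.2975

σ(-2.43) = 0.08091
σ'(-2.43) = σ(-2.43)(1 - σ(-2.43)) = 0.08091 × 0.9191 = 0.07437
∂L/∂z = ∂L/∂h · σ'(z) = 4 × 0.07437 = 0.2975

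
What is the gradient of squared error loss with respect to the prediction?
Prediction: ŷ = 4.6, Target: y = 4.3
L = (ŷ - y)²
∂L/∂ŷ = 0.6

∂L/∂ŷ = 2(ŷ - y) = 2(4.6 - 4.3) = 2(0.3) = 0.6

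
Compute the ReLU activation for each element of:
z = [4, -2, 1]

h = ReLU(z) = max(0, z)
h = [4, 0, 1]

ReLU applied element-wise: max(0,4)=4, max(0,-2)=0, max(0,1)=1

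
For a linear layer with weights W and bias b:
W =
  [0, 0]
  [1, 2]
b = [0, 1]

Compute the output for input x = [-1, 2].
y = [0, 4]

Wx = [0×-1 + 0×2, 1×-1 + 2×2]
   = [0, 3]
y = Wx + b = [0 + 0, 3 + 1] = [0, 4]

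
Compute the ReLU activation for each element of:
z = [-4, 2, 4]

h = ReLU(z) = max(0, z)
h = [0, 2, 4]

ReLU applied element-wise: max(0,-4)=0, max(0,2)=2, max(0,4)=4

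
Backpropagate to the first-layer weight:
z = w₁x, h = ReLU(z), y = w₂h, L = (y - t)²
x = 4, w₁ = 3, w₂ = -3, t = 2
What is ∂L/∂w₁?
∂L/∂w₁ = 912

Forward pass:
z = w₁x = 3×4 = 12
h = ReLU(12) = 12
y = w₂h = -3×12 = -36

Backward pass:
∂L/∂y = 2(y - t) = 2(-36 - 2) = -76
∂y/∂h = w₂ = -3
∂h/∂z = 1 (ReLU derivative)
∂z/∂w₁ = x = 4

∂L/∂w₁ = -76 × -3 × 1 × 4 = 912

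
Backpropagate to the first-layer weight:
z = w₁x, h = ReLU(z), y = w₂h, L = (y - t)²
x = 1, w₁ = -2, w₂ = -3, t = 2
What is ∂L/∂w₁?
∂L/∂w₁ = 0

Forward pass:
z = w₁x = -2×1 = -2
h = ReLU(-2) = 0
y = w₂h = -3×0 = 0

Backward pass:
∂L/∂y = 2(y - t) = 2(0 - 2) = -4
∂y/∂h = w₂ = -3
∂h/∂z = 0 (ReLU derivative)
∂z/∂w₁ = x = 1

∂L/∂w₁ = -4 × -3 × 0 × 1 = 0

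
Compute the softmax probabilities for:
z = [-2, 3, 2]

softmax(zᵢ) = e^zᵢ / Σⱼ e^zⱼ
p = [0.0049, 0.7275, 0.2676]

exp(z) = [0.1353, 20.09, 7.389]
Sum = 27.61
p = [0.0049, 0.7275, 0.2676]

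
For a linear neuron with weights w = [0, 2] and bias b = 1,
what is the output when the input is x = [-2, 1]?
y = 3

y = (0)(-2) + (2)(1) + 1 = 3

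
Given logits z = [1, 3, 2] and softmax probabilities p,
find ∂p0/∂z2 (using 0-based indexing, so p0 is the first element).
∂p0/∂z2 = -0.02203

p = softmax(z) = [0.09003, 0.6652, 0.2447]
p0 = 0.09003, p2 = 0.2447

∂p0/∂z2 = -p0 × p2 = -0.09003 × 0.2447 = -0.02203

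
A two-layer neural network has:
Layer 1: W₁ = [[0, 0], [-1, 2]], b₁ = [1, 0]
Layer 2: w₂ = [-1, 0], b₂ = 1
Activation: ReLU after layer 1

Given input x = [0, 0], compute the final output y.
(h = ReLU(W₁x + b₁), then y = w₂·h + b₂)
y = 0

Layer 1 pre-activation: z₁ = [1, 0]
After ReLU: h = [1, 0]
Layer 2 output: y = -1×1 + 0×0 + 1 = 0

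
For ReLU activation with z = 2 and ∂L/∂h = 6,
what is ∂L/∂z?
∂L/∂z = 6

h = ReLU(2) = 2
Since z > 0: ∂h/∂z = 1
∂L/∂z = ∂L/∂h · ∂h/∂z = 6 × 1 = 6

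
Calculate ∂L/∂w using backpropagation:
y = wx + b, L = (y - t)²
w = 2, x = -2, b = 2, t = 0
∂L/∂w = 8

y = wx + b = (2)(-2) + 2 = -2
∂L/∂y = 2(y - t) = 2(-2 - 0) = -4
∂y/∂w = x = -2
∂L/∂w = ∂L/∂y · ∂y/∂w = -4 × -2 = 8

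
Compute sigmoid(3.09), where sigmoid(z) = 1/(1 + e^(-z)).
0.9565

sigmoid(3.09) = 1/(1 + e^(-3.09)) = 1/(1 + 0.0455) = 0.9565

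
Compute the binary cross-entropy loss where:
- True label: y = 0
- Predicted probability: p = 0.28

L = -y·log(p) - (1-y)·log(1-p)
L = 0.3285

L = -0·log(0.28) - 1·log(0.72) = -log(0.72) = 0.3285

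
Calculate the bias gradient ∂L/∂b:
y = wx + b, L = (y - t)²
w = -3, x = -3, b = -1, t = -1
∂L/∂b = 18

y = wx + b = (-3)(-3) + -1 = 8
∂L/∂y = 2(y - t) = 2(8 - -1) = 18
∂y/∂b = 1
∂L/∂b = ∂L/∂y · ∂y/∂b = 18 × 1 = 18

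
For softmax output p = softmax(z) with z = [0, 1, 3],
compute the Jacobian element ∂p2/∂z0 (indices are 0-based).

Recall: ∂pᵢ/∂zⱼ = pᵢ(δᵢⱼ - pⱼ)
∂p2/∂z0 = -0.03545

p = softmax(z) = [0.04201, 0.1142, 0.8438]
p2 = 0.8438, p0 = 0.04201

∂p2/∂z0 = -p2 × p0 = -0.8438 × 0.04201 = -0.03545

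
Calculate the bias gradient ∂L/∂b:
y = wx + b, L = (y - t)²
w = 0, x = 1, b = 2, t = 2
∂L/∂b = 0

y = wx + b = (0)(1) + 2 = 2
∂L/∂y = 2(y - t) = 2(2 - 2) = 0
∂y/∂b = 1
∂L/∂b = ∂L/∂y · ∂y/∂b = 0 × 1 = 0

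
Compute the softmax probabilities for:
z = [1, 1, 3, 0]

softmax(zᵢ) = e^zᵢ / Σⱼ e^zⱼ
p = [0.1025, 0.1025, 0.7573, 0.0377]

exp(z) = [2.718, 2.718, 20.09, 1]
Sum = 26.52
p = [0.1025, 0.1025, 0.7573, 0.0377]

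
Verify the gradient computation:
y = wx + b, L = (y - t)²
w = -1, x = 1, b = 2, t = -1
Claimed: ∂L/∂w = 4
Correct

y = (-1)(1) + 2 = 1
∂L/∂y = 2(y - t) = 2(1 - -1) = 4
∂y/∂w = x = 1
∂L/∂w = 4 × 1 = 4

Claimed value: 4
Correct: The correct gradient is 4.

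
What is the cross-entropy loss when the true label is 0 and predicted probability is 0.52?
L = 0.734

L = -0·log(0.52) - 1·log(0.48) = -log(0.48) = 0.734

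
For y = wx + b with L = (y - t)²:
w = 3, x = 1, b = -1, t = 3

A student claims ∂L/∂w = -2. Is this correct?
Correct

y = (3)(1) + -1 = 2
∂L/∂y = 2(y - t) = 2(2 - 3) = -2
∂y/∂w = x = 1
∂L/∂w = -2 × 1 = -2

Claimed value: -2
Correct: The correct gradient is -2.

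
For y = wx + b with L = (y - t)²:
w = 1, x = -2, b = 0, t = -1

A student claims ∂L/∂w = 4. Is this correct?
Correct

y = (1)(-2) + 0 = -2
∂L/∂y = 2(y - t) = 2(-2 - -1) = -2
∂y/∂w = x = -2
∂L/∂w = -2 × -2 = 4

Claimed value: 4
Correct: The correct gradient is 4.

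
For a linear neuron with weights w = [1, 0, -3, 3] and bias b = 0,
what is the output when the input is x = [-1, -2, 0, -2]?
y = -7

y = (1)(-1) + (0)(-2) + (-3)(0) + (3)(-2) + 0 = -7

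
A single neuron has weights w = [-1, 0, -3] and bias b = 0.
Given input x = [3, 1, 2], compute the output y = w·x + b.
y = -9

y = (-1)(3) + (0)(1) + (-3)(2) + 0 = -9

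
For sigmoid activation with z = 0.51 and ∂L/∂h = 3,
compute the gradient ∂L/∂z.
∂L/∂z = 0.7033

σ(0.51) = 0.6248
σ'(0.51) = σ(0.51)(1 - σ(0.51)) = 0.6248 × 0.3752 = 0.2344
∂L/∂z = ∂L/∂h · σ'(z) = 3 × 0.2344 = 0.7033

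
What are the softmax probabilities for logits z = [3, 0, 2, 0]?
p = [0.6815, 0.0339, 0.2507, 0.0339]

exp(z) = [20.09, 1, 7.389, 1]
Sum = 29.47
p = [0.6815, 0.0339, 0.2507, 0.0339]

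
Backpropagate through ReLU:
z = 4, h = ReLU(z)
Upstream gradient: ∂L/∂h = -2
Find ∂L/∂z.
∂L/∂z = -2

h = ReLU(4) = 4
Since z > 0: ∂h/∂z = 1
∂L/∂z = ∂L/∂h · ∂h/∂z = -2 × 1 = -2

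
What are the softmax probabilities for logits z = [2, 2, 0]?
p = [0.4683, 0.4683, 0.0634]

exp(z) = [7.389, 7.389, 1]
Sum = 15.78
p = [0.4683, 0.4683, 0.0634]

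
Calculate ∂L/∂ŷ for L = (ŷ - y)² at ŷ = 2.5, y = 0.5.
∂L/∂ŷ = 4.0

∂L/∂ŷ = 2(ŷ - y) = 2(2.5 - 0.5) = 2(2.0) = 4.0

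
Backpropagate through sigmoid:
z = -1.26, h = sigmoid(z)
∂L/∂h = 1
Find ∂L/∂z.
∂L/∂z = 0.1721

σ(-1.26) = 0.221
σ'(-1.26) = σ(-1.26)(1 - σ(-1.26)) = 0.221 × 0.779 = 0.1721
∂L/∂z = ∂L/∂h · σ'(z) = 1 × 0.1721 = 0.1721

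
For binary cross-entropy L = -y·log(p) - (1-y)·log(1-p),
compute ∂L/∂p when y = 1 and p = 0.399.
∂L/∂p = -2.506

∂L/∂p = -y/p + (1-y)/(1-p) = -1/0.399 + 0 = -2.506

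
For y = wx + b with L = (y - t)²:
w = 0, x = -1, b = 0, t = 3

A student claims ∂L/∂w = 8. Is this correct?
Incorrect

y = (0)(-1) + 0 = 0
∂L/∂y = 2(y - t) = 2(0 - 3) = -6
∂y/∂w = x = -1
∂L/∂w = -6 × -1 = 6

Claimed value: 8
Incorrect: The correct gradient is 6.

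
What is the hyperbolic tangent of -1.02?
-0.7699

tanh(-1.02) = (e^(-1.02) - e^(1.02))/(e^(-1.02) + e^(1.02)) = -0.7699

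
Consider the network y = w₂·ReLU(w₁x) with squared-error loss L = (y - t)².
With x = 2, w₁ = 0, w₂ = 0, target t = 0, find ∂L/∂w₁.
∂L/∂w₁ = 0

Forward pass:
z = w₁x = 0×2 = 0
h = ReLU(0) = 0
y = w₂h = 0×0 = 0

Backward pass:
∂L/∂y = 2(y - t) = 2(0 - 0) = 0
∂y/∂h = w₂ = 0
∂h/∂z = 0 (ReLU derivative)
∂z/∂w₁ = x = 2

∂L/∂w₁ = 0 × 0 × 0 × 2 = 0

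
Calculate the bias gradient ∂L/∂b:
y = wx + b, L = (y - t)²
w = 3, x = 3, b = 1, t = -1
∂L/∂b = 22

y = wx + b = (3)(3) + 1 = 10
∂L/∂y = 2(y - t) = 2(10 - -1) = 22
∂y/∂b = 1
∂L/∂b = ∂L/∂y · ∂y/∂b = 22 × 1 = 22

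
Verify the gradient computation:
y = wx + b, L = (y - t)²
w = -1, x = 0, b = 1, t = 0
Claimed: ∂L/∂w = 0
Correct

y = (-1)(0) + 1 = 1
∂L/∂y = 2(y - t) = 2(1 - 0) = 2
∂y/∂w = x = 0
∂L/∂w = 2 × 0 = 0

Claimed value: 0
Correct: The correct gradient is 0.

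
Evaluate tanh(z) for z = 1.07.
0.7895

tanh(1.07) = (e^(1.07) - e^(-1.07))/(e^(1.07) + e^(-1.07)) = 0.7895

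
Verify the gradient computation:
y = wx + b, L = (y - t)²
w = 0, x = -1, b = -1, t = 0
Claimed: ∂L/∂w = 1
Incorrect

y = (0)(-1) + -1 = -1
∂L/∂y = 2(y - t) = 2(-1 - 0) = -2
∂y/∂w = x = -1
∂L/∂w = -2 × -1 = 2

Claimed value: 1
Incorrect: The correct gradient is 2.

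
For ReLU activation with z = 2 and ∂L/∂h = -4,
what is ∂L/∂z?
∂L/∂z = -4

h = ReLU(2) = 2
Since z > 0: ∂h/∂z = 1
∂L/∂z = ∂L/∂h · ∂h/∂z = -4 × 1 = -4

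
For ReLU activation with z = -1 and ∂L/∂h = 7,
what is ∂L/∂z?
∂L/∂z = 0

h = ReLU(-1) = 0
Since z < 0: ∂h/∂z = 0
∂L/∂z = ∂L/∂h · ∂h/∂z = 7 × 0 = 0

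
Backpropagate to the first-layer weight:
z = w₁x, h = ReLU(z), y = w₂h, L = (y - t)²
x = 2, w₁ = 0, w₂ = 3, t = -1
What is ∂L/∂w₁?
∂L/∂w₁ = 0

Forward pass:
z = w₁x = 0×2 = 0
h = ReLU(0) = 0
y = w₂h = 3×0 = 0

Backward pass:
∂L/∂y = 2(y - t) = 2(0 - -1) = 2
∂y/∂h = w₂ = 3
∂h/∂z = 0 (ReLU derivative)
∂z/∂w₁ = x = 2

∂L/∂w₁ = 2 × 3 × 0 × 2 = 0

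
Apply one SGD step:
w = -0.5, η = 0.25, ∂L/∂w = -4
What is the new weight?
w_new = 0.5

w_new = w - η·∂L/∂w = -0.5 - 0.25×(-4) = -0.5 - (-1) = 0.5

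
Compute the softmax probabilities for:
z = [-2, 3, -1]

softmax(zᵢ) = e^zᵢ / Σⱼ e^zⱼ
p = [0.0066, 0.9756, 0.0179]

exp(z) = [0.1353, 20.09, 0.3679]
Sum = 20.59
p = [0.0066, 0.9756, 0.0179]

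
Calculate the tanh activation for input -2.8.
-0.9926

tanh(-2.8) = (e^(-2.8) - e^(2.8))/(e^(-2.8) + e^(2.8)) = -0.9926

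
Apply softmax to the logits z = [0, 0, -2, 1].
p = [0.206, 0.206, 0.0279, 0.5601]

exp(z) = [1, 1, 0.1353, 2.718]
Sum = 4.854
p = [0.206, 0.206, 0.0279, 0.5601]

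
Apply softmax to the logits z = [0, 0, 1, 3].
p = [0.0403, 0.0403, 0.1096, 0.8098]

exp(z) = [1, 1, 2.718, 20.09]
Sum = 24.8
p = [0.0403, 0.0403, 0.1096, 0.8098]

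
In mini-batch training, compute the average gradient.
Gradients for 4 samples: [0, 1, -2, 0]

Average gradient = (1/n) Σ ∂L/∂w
Average gradient = -0.25

Average = (1/4)(0 + 1 + -2 + 0) = -1/4 = -0.25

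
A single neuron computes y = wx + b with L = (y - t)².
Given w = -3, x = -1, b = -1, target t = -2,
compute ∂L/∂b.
∂L/∂b = 8

y = wx + b = (-3)(-1) + -1 = 2
∂L/∂y = 2(y - t) = 2(2 - -2) = 8
∂y/∂b = 1
∂L/∂b = ∂L/∂y · ∂y/∂b = 8 × 1 = 8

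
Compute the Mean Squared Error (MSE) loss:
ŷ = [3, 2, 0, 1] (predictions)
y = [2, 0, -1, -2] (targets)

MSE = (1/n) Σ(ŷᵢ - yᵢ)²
MSE = 3.75

MSE = (1/4)((3-2)² + (2-0)² + (0--1)² + (1--2)²) = (1/4)(1 + 4 + 1 + 9) = 3.75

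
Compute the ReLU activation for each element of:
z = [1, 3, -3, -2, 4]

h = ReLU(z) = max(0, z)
h = [1, 3, 0, 0, 4]

ReLU applied element-wise: max(0,1)=1, max(0,3)=3, max(0,-3)=0, max(0,-2)=0, max(0,4)=4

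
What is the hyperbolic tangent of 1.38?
0.881

tanh(1.38) = (e^(1.38) - e^(-1.38))/(e^(1.38) + e^(-1.38)) = 0.881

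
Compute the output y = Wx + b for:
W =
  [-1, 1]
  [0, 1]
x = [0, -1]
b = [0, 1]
y = [-1, 0]

Wx = [-1×0 + 1×-1, 0×0 + 1×-1]
   = [-1, -1]
y = Wx + b = [-1 + 0, -1 + 1] = [-1, 0]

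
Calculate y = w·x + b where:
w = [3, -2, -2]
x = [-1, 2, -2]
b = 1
y = -2

y = (3)(-1) + (-2)(2) + (-2)(-2) + 1 = -2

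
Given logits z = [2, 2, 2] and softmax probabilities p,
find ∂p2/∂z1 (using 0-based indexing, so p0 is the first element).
∂p2/∂z1 = -0.1111

p = softmax(z) = [0.3333, 0.3333, 0.3333]
p2 = 0.3333, p1 = 0.3333

∂p2/∂z1 = -p2 × p1 = -0.3333 × 0.3333 = -0.1111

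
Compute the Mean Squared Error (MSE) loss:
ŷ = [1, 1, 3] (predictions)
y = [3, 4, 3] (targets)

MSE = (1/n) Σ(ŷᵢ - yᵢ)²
MSE = 4.333

MSE = (1/3)((1-3)² + (1-4)² + (3-3)²) = (1/3)(4 + 9 + 0) = 4.333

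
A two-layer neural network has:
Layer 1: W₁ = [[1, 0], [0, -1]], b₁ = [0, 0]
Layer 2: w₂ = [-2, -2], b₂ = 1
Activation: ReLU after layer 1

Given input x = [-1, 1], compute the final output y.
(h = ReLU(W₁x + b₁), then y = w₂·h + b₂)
y = 1

Layer 1 pre-activation: z₁ = [-1, -1]
After ReLU: h = [0, 0]
Layer 2 output: y = -2×0 + -2×0 + 1 = 1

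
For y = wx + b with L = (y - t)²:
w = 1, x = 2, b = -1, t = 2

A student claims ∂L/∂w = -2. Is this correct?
Incorrect

y = (1)(2) + -1 = 1
∂L/∂y = 2(y - t) = 2(1 - 2) = -2
∂y/∂w = x = 2
∂L/∂w = -2 × 2 = -4

Claimed value: -2
Incorrect: The correct gradient is -4.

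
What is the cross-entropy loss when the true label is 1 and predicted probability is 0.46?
L = 0.7765

L = -1·log(0.46) - 0·log(0.54) = -log(0.46) = 0.7765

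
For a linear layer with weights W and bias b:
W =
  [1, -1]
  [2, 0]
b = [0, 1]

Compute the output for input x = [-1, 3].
y = [-4, -1]

Wx = [1×-1 + -1×3, 2×-1 + 0×3]
   = [-4, -2]
y = Wx + b = [-4 + 0, -2 + 1] = [-4, -1]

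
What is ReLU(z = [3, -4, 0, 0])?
h = [3, 0, 0, 0]

ReLU applied element-wise: max(0,3)=3, max(0,-4)=0, max(0,0)=0, max(0,0)=0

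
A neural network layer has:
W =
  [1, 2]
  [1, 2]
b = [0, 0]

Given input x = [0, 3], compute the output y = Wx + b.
y = [6, 6]

Wx = [1×0 + 2×3, 1×0 + 2×3]
   = [6, 6]
y = Wx + b = [6 + 0, 6 + 0] = [6, 6]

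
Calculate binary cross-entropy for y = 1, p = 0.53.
L = 0.6349

L = -1·log(0.53) - 0·log(0.47) = -log(0.53) = 0.6349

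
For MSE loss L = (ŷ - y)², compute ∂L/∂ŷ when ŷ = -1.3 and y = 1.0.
∂L/∂ŷ = -4.6

∂L/∂ŷ = 2(ŷ - y) = 2(-1.3 - 1.0) = 2(-2.3) = -4.6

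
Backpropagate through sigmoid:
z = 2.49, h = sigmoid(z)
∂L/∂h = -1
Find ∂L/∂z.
∂L/∂z = -0.0707

σ(2.49) = 0.9234
σ'(2.49) = σ(2.49)(1 - σ(2.49)) = 0.9234 × 0.07656 = 0.0707
∂L/∂z = ∂L/∂h · σ'(z) = -1 × 0.0707 = -0.0707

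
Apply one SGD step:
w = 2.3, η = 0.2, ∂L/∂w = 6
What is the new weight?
w_new = 1.1

w_new = w - η·∂L/∂w = 2.3 - 0.2×(6) = 2.3 - (1.2) = 1.1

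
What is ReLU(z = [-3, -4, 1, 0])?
h = [0, 0, 1, 0]

ReLU applied element-wise: max(0,-3)=0, max(0,-4)=0, max(0,1)=1, max(0,0)=0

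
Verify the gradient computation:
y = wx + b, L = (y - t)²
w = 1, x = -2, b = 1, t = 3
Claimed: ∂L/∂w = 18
Incorrect

y = (1)(-2) + 1 = -1
∂L/∂y = 2(y - t) = 2(-1 - 3) = -8
∂y/∂w = x = -2
∂L/∂w = -8 × -2 = 16

Claimed value: 18
Incorrect: The correct gradient is 16.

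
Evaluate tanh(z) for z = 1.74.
0.9402

tanh(1.74) = (e^(1.74) - e^(-1.74))/(e^(1.74) + e^(-1.74)) = 0.9402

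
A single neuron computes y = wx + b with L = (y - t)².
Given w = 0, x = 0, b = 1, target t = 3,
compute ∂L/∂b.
∂L/∂b = -4

y = wx + b = (0)(0) + 1 = 1
∂L/∂y = 2(y - t) = 2(1 - 3) = -4
∂y/∂b = 1
∂L/∂b = ∂L/∂y · ∂y/∂b = -4 × 1 = -4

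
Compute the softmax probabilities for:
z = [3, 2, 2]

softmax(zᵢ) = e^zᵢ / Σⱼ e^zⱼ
p = [0.5761, 0.2119, 0.2119]

exp(z) = [20.09, 7.389, 7.389]
Sum = 34.86
p = [0.5761, 0.2119, 0.2119]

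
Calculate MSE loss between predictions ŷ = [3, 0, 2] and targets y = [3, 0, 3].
MSE = 0.3333

MSE = (1/3)((3-3)² + (0-0)² + (2-3)²) = (1/3)(0 + 0 + 1) = 0.3333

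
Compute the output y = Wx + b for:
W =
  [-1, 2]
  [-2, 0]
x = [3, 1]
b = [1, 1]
y = [0, -5]

Wx = [-1×3 + 2×1, -2×3 + 0×1]
   = [-1, -6]
y = Wx + b = [-1 + 1, -6 + 1] = [0, -5]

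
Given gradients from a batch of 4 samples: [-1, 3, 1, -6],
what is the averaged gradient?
Average gradient = -0.75

Average = (1/4)(-1 + 3 + 1 + -6) = -3/4 = -0.75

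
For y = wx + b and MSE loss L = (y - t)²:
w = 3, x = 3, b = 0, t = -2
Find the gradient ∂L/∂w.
∂L/∂w = 66

y = wx + b = (3)(3) + 0 = 9
∂L/∂y = 2(y - t) = 2(9 - -2) = 22
∂y/∂w = x = 3
∂L/∂w = ∂L/∂y · ∂y/∂w = 22 × 3 = 66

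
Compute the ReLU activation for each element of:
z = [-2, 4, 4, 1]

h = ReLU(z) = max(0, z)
h = [0, 4, 4, 1]

ReLU applied element-wise: max(0,-2)=0, max(0,4)=4, max(0,4)=4, max(0,1)=1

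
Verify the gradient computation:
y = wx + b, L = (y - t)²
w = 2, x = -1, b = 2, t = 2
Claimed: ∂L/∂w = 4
Correct

y = (2)(-1) + 2 = 0
∂L/∂y = 2(y - t) = 2(0 - 2) = -4
∂y/∂w = x = -1
∂L/∂w = -4 × -1 = 4

Claimed value: 4
Correct: The correct gradient is 4.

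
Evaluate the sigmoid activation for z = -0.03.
0.4925

sigmoid(-0.03) = 1/(1 + e^(0.03)) = 1/(1 + 1.03) = 0.4925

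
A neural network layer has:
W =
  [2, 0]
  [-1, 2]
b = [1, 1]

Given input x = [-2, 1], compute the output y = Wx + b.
y = [-3, 5]

Wx = [2×-2 + 0×1, -1×-2 + 2×1]
   = [-4, 4]
y = Wx + b = [-4 + 1, 4 + 1] = [-3, 5]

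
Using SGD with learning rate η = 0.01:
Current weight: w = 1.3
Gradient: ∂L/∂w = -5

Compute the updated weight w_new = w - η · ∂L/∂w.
w_new = 1.35

w_new = w - η·∂L/∂w = 1.3 - 0.01×(-5) = 1.3 - (-0.05) = 1.35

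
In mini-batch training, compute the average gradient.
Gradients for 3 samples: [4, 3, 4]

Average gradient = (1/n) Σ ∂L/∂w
Average gradient = 3.667

Average = (1/3)(4 + 3 + 4) = 11/3 = 3.667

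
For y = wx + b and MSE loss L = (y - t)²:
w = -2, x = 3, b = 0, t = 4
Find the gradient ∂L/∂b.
∂L/∂b = -20

y = wx + b = (-2)(3) + 0 = -6
∂L/∂y = 2(y - t) = 2(-6 - 4) = -20
∂y/∂b = 1
∂L/∂b = ∂L/∂y · ∂y/∂b = -20 × 1 = -20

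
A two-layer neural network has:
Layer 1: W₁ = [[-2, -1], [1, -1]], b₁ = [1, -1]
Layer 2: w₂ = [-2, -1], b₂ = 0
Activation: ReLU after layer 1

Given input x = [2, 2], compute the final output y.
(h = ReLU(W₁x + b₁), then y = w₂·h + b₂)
y = 0

Layer 1 pre-activation: z₁ = [-5, -1]
After ReLU: h = [0, 0]
Layer 2 output: y = -2×0 + -1×0 + 0 = 0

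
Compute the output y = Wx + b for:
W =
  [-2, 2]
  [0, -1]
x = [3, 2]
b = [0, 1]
y = [-2, -1]

Wx = [-2×3 + 2×2, 0×3 + -1×2]
   = [-2, -2]
y = Wx + b = [-2 + 0, -2 + 1] = [-2, -1]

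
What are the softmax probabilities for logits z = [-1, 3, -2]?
p = [0.0179, 0.9756, 0.0066]

exp(z) = [0.3679, 20.09, 0.1353]
Sum = 20.59
p = [0.0179, 0.9756, 0.0066]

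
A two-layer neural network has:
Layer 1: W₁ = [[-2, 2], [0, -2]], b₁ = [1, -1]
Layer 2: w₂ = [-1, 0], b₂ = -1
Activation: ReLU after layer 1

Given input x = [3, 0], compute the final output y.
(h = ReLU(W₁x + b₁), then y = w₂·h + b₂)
y = -1

Layer 1 pre-activation: z₁ = [-5, -1]
After ReLU: h = [0, 0]
Layer 2 output: y = -1×0 + 0×0 + -1 = -1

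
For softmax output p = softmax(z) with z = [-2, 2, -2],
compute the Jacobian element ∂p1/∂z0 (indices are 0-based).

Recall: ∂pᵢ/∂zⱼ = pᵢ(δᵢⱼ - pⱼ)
∂p1/∂z0 = -0.01704

p = softmax(z) = [0.01767, 0.9647, 0.01767]
p1 = 0.9647, p0 = 0.01767

∂p1/∂z0 = -p1 × p0 = -0.9647 × 0.01767 = -0.01704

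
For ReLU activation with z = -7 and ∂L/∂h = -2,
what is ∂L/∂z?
∂L/∂z = 0

h = ReLU(-7) = 0
Since z < 0: ∂h/∂z = 0
∂L/∂z = ∂L/∂h · ∂h/∂z = -2 × 0 = 0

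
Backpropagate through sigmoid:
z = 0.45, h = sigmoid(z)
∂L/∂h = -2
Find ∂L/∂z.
∂L/∂z = -0.4755

σ(0.45) = 0.6106
σ'(0.45) = σ(0.45)(1 - σ(0.45)) = 0.6106 × 0.3894 = 0.2378
∂L/∂z = ∂L/∂h · σ'(z) = -2 × 0.2378 = -0.4755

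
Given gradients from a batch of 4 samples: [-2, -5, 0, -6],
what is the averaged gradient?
Average gradient = -3.25

Average = (1/4)(-2 + -5 + 0 + -6) = -13/4 = -3.25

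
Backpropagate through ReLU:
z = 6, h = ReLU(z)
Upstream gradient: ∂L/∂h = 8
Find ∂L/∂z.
∂L/∂z = 8

h = ReLU(6) = 6
Since z > 0: ∂h/∂z = 1
∂L/∂z = ∂L/∂h · ∂h/∂z = 8 × 1 = 8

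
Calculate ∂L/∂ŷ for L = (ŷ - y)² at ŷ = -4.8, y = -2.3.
∂L/∂ŷ = -5.0

∂L/∂ŷ = 2(ŷ - y) = 2(-4.8 - -2.3) = 2(-2.5) = -5.0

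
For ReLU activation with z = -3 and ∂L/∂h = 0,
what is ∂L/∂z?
∂L/∂z = 0

h = ReLU(-3) = 0
Since z < 0: ∂h/∂z = 0
∂L/∂z = ∂L/∂h · ∂h/∂z = 0 × 0 = 0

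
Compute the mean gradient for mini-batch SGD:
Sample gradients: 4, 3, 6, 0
Average gradient = 3.25

Average = (1/4)(4 + 3 + 6 + 0) = 13/4 = 3.25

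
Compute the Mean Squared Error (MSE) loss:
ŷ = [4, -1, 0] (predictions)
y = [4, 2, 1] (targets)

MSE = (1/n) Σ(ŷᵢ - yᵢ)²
MSE = 3.333

MSE = (1/3)((4-4)² + (-1-2)² + (0-1)²) = (1/3)(0 + 9 + 1) = 3.333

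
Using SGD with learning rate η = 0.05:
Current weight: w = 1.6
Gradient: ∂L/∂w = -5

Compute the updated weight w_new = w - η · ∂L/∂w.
w_new = 1.85

w_new = w - η·∂L/∂w = 1.6 - 0.05×(-5) = 1.6 - (-0.25) = 1.85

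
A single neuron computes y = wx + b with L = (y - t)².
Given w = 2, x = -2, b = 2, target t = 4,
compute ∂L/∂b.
∂L/∂b = -12

y = wx + b = (2)(-2) + 2 = -2
∂L/∂y = 2(y - t) = 2(-2 - 4) = -12
∂y/∂b = 1
∂L/∂b = ∂L/∂y · ∂y/∂b = -12 × 1 = -12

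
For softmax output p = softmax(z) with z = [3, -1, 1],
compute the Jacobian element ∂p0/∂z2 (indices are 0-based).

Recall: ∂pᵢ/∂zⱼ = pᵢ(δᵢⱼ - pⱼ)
∂p0/∂z2 = -0.1017

p = softmax(z) = [0.8668, 0.01588, 0.1173]
p0 = 0.8668, p2 = 0.1173

∂p0/∂z2 = -p0 × p2 = -0.8668 × 0.1173 = -0.1017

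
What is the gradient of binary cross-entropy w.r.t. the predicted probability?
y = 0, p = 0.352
∂L/∂p = 1.543

∂L/∂p = -y/p + (1-y)/(1-p) = 0 + 1/0.648 = 1.543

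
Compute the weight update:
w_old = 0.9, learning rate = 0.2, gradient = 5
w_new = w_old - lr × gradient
w_new = -0.1

w_new = w - η·∂L/∂w = 0.9 - 0.2×(5) = 0.9 - (1) = -0.1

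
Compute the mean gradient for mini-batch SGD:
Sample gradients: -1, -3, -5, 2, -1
Average gradient = -1.6

Average = (1/5)(-1 + -3 + -5 + 2 + -1) = -8/5 = -1.6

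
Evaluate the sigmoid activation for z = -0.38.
0.4061

sigmoid(-0.38) = 1/(1 + e^(0.38)) = 1/(1 + 1.462) = 0.4061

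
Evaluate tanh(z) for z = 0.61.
0.5441

tanh(0.61) = (e^(0.61) - e^(-0.61))/(e^(0.61) + e^(-0.61)) = 0.5441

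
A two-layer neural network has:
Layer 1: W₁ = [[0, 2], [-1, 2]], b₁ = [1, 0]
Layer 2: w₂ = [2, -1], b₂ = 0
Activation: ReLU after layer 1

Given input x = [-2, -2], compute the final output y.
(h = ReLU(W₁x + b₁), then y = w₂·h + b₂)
y = 0

Layer 1 pre-activation: z₁ = [-3, -2]
After ReLU: h = [0, 0]
Layer 2 output: y = 2×0 + -1×0 + 0 = 0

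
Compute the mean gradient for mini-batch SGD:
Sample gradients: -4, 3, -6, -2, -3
Average gradient = -2.4

Average = (1/5)(-4 + 3 + -6 + -2 + -3) = -12/5 = -2.4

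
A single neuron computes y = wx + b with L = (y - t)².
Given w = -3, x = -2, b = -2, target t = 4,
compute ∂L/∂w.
∂L/∂w = 0

y = wx + b = (-3)(-2) + -2 = 4
∂L/∂y = 2(y - t) = 2(4 - 4) = 0
∂y/∂w = x = -2
∂L/∂w = ∂L/∂y · ∂y/∂w = 0 × -2 = 0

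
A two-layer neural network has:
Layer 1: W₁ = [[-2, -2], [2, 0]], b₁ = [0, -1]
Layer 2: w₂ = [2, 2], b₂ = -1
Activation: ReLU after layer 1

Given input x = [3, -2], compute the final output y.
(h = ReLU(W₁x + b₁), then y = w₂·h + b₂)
y = 9

Layer 1 pre-activation: z₁ = [-2, 5]
After ReLU: h = [0, 5]
Layer 2 output: y = 2×0 + 2×5 + -1 = 9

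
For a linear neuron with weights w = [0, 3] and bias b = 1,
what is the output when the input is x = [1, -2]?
y = -5

y = (0)(1) + (3)(-2) + 1 = -5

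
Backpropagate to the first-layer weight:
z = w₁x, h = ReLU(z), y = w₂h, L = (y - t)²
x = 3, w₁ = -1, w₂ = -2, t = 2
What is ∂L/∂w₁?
∂L/∂w₁ = 0

Forward pass:
z = w₁x = -1×3 = -3
h = ReLU(-3) = 0
y = w₂h = -2×0 = 0

Backward pass:
∂L/∂y = 2(y - t) = 2(0 - 2) = -4
∂y/∂h = w₂ = -2
∂h/∂z = 0 (ReLU derivative)
∂z/∂w₁ = x = 3

∂L/∂w₁ = -4 × -2 × 0 × 3 = 0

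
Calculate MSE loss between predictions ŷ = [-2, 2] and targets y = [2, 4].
MSE = 10

MSE = (1/2)((-2-2)² + (2-4)²) = (1/2)(16 + 4) = 10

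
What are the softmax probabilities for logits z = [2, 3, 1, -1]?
p = [0.2418, 0.6572, 0.0889, 0.012]

exp(z) = [7.389, 20.09, 2.718, 0.3679]
Sum = 30.56
p = [0.2418, 0.6572, 0.0889, 0.012]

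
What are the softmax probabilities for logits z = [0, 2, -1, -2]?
p = [0.1125, 0.831, 0.0414, 0.0152]

exp(z) = [1, 7.389, 0.3679, 0.1353]
Sum = 8.892
p = [0.1125, 0.831, 0.0414, 0.0152]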